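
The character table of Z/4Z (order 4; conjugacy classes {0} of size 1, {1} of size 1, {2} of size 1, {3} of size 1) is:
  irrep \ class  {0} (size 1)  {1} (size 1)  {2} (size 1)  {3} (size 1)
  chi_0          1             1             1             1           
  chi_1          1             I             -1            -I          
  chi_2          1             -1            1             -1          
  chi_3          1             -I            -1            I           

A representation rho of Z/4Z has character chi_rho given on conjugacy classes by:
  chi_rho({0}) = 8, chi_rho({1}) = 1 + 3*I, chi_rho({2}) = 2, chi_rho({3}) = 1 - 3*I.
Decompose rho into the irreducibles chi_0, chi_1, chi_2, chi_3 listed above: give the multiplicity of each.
Multiplicities: chi_0: 3, chi_1: 3, chi_2: 2, chi_3: 0.

Justification: Use <chi_rho, chi> = (1/|G|) sum_C |C| * chi_rho(C) * conj(chi(C)) with |G| = 4 for each irreducible chi in the table:
  <chi_rho, chi_0> = (1/4)[1*(8)*conj(1) + 1*(1 + 3*I)*conj(1) + 1*(2)*conj(1) + 1*(1 - 3*I)*conj(1)]
      = (1/4)[(8) + (1 + 3*I) + (2) + (1 - 3*I)] = 12/4 = 3
  <chi_rho, chi_1> = (1/4)[1*(8)*conj(1) + 1*(1 + 3*I)*conj(I) + 1*(2)*conj(-1) + 1*(1 - 3*I)*conj(-I)]
      = (1/4)[(8) + (3 - I) + (-2) + (3 + I)] = 12/4 = 3
  <chi_rho, chi_2> = (1/4)[1*(8)*conj(1) + 1*(1 + 3*I)*conj(-1) + 1*(2)*conj(1) + 1*(1 - 3*I)*conj(-1)]
      = (1/4)[(8) + (-1 - 3*I) + (2) + (-1 + 3*I)] = 8/4 = 2
  <chi_rho, chi_3> = (1/4)[1*(8)*conj(1) + 1*(1 + 3*I)*conj(-I) + 1*(2)*conj(-1) + 1*(1 - 3*I)*conj(I)]
      = (1/4)[(8) + (-3 + I) + (-2) + (-3 - I)] = 0/4 = 0
(Exp terms are combined using exp(i*s)*conj(exp(i*t)) = exp(i*(s-t)), and sums of them are collapsed using the identity that for every m > 1 the m distinct m-th roots of unity sum to 0, e.g. 1 + exp(2*I*pi/3) + exp(-2*I*pi/3) = 0.)
Dimension check: dim(rho) = sum (mult * dim) = 3*1 + 3*1 + 2*1 + 0*1 = 8 = chi_rho(e) = 8.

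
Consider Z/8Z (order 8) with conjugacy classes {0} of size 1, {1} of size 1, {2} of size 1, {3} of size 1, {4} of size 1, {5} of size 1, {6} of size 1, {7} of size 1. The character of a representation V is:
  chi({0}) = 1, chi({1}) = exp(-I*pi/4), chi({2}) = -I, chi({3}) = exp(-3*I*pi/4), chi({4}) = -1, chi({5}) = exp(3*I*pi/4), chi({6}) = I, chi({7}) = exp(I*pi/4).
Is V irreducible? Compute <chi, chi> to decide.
Irreducible: <chi, chi> = 1.

Proof sketch: <chi, chi> = (1/|G|) sum_C |C| * |chi(C)|^2 = (1/8)[1*|1|^2 + 1*|exp(-I*pi/4)|^2 + 1*|-I|^2 + 1*|exp(-3*I*pi/4)|^2 + 1*|-1|^2 + 1*|exp(3*I*pi/4)|^2 + 1*|I|^2 + 1*|exp(I*pi/4)|^2]
  = (1/8)[(1) + (1) + (1) + (1) + (1) + (1) + (1) + (1)] = 8/8 = 1.
(Exp terms are combined using exp(i*s)*conj(exp(i*t)) = exp(i*(s-t)), and sums of them are collapsed using the identity that for every m > 1 the m distinct m-th roots of unity sum to 0, e.g. 1 + exp(2*I*pi/3) + exp(-2*I*pi/3) = 0.)
A character is irreducible iff <chi, chi> = 1, so this representation is irreducible.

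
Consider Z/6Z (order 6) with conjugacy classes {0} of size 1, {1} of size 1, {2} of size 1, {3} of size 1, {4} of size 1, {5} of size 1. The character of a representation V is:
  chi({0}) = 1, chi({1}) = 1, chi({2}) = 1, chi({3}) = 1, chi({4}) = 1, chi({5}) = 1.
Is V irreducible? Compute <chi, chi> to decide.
Irreducible: <chi, chi> = 1.

<chi, chi> = (1/|G|) sum_C |C| * |chi(C)|^2 = (1/6)[1*|1|^2 + 1*|1|^2 + 1*|1|^2 + 1*|1|^2 + 1*|1|^2 + 1*|1|^2]
  = (1/6)[(1) + (1) + (1) + (1) + (1) + (1)] = 6/6 = 1.
(Exp terms are combined using exp(i*s)*conj(exp(i*t)) = exp(i*(s-t)), and sums of them are collapsed using the identity that for every m > 1 the m distinct m-th roots of unity sum to 0, e.g. 1 + exp(2*I*pi/3) + exp(-2*I*pi/3) = 0.)
A character is irreducible iff <chi, chi> = 1, so this representation is irreducible.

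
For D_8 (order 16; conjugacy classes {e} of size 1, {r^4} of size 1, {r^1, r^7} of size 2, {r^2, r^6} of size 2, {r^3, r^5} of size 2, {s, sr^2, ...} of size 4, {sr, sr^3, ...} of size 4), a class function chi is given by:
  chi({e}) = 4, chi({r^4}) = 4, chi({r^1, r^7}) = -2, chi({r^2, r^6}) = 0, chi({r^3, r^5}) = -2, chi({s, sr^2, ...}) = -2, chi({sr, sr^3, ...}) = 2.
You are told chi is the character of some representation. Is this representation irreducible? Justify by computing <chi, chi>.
Not irreducible (reducible): <chi, chi> = 5 > 1.

Reasoning: <chi, chi> = (1/|G|) sum_C |C| * |chi(C)|^2 = (1/16)[1*|4|^2 + 1*|4|^2 + 2*|-2|^2 + 2*|0|^2 + 2*|-2|^2 + 4*|-2|^2 + 4*|2|^2]
  = (1/16)[(16) + (16) + (8) + (0) + (8) + (16) + (16)] = 80/16 = 5.
A character is irreducible iff <chi, chi> = 1, so this representation is reducible.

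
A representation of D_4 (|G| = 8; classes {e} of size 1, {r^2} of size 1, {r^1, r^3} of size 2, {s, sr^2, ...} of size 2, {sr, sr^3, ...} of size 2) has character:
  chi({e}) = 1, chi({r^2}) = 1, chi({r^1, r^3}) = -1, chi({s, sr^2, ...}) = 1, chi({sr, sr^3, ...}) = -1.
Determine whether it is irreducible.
Irreducible: <chi, chi> = 1.

Details: <chi, chi> = (1/|G|) sum_C |C| * |chi(C)|^2 = (1/8)[1*|1|^2 + 1*|1|^2 + 2*|-1|^2 + 2*|1|^2 + 2*|-1|^2]
  = (1/8)[(1) + (1) + (2) + (2) + (2)] = 8/8 = 1.
A character is irreducible iff <chi, chi> = 1, so this representation is irreducible.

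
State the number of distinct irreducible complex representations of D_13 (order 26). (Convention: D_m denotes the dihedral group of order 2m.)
8

Working: The number of irreducible complex representations of a finite group equals its number of conjugacy classes. D_13 has 8 conjugacy classes ((n+3)/2 for n odd), so D_13 (order 26) has exactly 8 irreducible complex representations.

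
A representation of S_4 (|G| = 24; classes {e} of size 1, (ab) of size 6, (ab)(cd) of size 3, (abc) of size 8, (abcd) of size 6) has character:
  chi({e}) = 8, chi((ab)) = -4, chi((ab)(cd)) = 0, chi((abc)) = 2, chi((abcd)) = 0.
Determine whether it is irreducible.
Not irreducible (reducible): <chi, chi> = 8 > 1.

Reasoning: <chi, chi> = (1/|G|) sum_C |C| * |chi(C)|^2 = (1/24)[1*|8|^2 + 6*|-4|^2 + 3*|0|^2 + 8*|2|^2 + 6*|0|^2]
  = (1/24)[(64) + (96) + (0) + (32) + (0)] = 192/24 = 8.
A character is irreducible iff <chi, chi> = 1, so this representation is reducible.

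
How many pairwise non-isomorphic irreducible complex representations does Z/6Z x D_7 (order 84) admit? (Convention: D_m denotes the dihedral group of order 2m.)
30

Proof sketch: The number of irreducible complex representations of a finite group equals its number of conjugacy classes. For a direct product, #classes(G x H) = #classes(G) * #classes(H). Z/6Z has 6 classes (abelian), D_7 has 5 classes, so 6 * 5 = 30, so Z/6Z x D_7 (order 84) has exactly 30 irreducible complex representations.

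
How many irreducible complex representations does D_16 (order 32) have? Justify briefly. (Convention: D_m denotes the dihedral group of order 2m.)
11

Derivation: The number of irreducible complex representations of a finite group equals its number of conjugacy classes. D_16 has 11 conjugacy classes (n/2 + 3 for n even), so D_16 (order 32) has exactly 11 irreducible complex representations.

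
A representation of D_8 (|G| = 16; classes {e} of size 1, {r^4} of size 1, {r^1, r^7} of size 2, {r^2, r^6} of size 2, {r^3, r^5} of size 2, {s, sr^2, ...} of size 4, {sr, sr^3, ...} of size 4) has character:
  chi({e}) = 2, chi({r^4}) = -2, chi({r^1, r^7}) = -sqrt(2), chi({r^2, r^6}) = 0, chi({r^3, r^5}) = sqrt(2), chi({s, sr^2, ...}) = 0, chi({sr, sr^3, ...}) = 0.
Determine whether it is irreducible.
Irreducible: <chi, chi> = 1.

Explanation: <chi, chi> = (1/|G|) sum_C |C| * |chi(C)|^2 = (1/16)[1*|2|^2 + 1*|-2|^2 + 2*|-sqrt(2)|^2 + 2*|0|^2 + 2*|sqrt(2)|^2 + 4*|0|^2 + 4*|0|^2]
  = (1/16)[(4) + (4) + (4) + (0) + (4) + (0) + (0)] = 16/16 = 1.
A character is irreducible iff <chi, chi> = 1, so this representation is irreducible.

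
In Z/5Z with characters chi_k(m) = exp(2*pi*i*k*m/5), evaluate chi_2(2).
chi_2(2) = zeta_5^4 = exp(-2*I*pi/5)

Details: chi_2(2) = zeta_5^(2*2) = zeta_5^4. Since zeta_5^5 = 1, this equals zeta_5^4 = exp(2*pi*i*4/5) = exp(-2*I*pi/5).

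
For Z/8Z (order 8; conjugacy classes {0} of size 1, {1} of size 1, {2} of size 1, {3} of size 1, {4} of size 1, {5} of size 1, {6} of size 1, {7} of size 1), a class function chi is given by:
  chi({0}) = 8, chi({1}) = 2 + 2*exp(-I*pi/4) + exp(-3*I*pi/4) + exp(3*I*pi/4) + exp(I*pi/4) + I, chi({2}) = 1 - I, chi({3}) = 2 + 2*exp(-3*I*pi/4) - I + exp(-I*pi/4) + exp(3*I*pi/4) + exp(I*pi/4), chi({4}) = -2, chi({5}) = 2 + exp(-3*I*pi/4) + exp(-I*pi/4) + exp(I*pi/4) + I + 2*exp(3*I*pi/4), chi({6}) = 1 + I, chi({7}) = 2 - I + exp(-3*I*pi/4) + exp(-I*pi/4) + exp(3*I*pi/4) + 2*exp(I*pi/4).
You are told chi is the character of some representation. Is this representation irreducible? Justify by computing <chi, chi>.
Not irreducible (reducible): <chi, chi> = 12 > 1.

Justification: <chi, chi> = (1/|G|) sum_C |C| * |chi(C)|^2 = (1/8)[1*|8|^2 + 1*|2 + 2*exp(-I*pi/4) + exp(-3*I*pi/4) + exp(3*I*pi/4) + exp(I*pi/4) + I|^2 + 1*|1 - I|^2 + 1*|2 + 2*exp(-3*I*pi/4) - I + exp(-I*pi/4) + exp(3*I*pi/4) + exp(I*pi/4)|^2 + 1*|-2|^2 + 1*|2 + exp(-3*I*pi/4) + exp(-I*pi/4) + exp(I*pi/4) + I + 2*exp(3*I*pi/4)|^2 + 1*|1 + I|^2 + 1*|2 - I + exp(-3*I*pi/4) + exp(-I*pi/4) + exp(3*I*pi/4) + 2*exp(I*pi/4)|^2]
  = (1/8)[(64) + (6 + 6*exp(-I*pi/4) + 4*exp(-3*I*pi/4) + 5*exp(3*I*pi/4) + 5*exp(I*pi/4)) + (2) + (6 + 5*exp(-3*I*pi/4) + 5*exp(-I*pi/4) + 4*exp(I*pi/4) + 6*exp(3*I*pi/4)) + (4) + (6 + 5*exp(-3*I*pi/4) + 5*exp(-I*pi/4) + 4*exp(I*pi/4) + 6*exp(3*I*pi/4)) + (2) + (6 + 6*exp(-I*pi/4) + 4*exp(-3*I*pi/4) + 5*exp(3*I*pi/4) + 5*exp(I*pi/4))] = 96/8 = 12.
(Exp terms are combined using exp(i*s)*conj(exp(i*t)) = exp(i*(s-t)), and sums of them are collapsed using the identity that for every m > 1 the m distinct m-th roots of unity sum to 0, e.g. 1 + exp(2*I*pi/3) + exp(-2*I*pi/3) = 0.)
A character is irreducible iff <chi, chi> = 1, so this representation is reducible.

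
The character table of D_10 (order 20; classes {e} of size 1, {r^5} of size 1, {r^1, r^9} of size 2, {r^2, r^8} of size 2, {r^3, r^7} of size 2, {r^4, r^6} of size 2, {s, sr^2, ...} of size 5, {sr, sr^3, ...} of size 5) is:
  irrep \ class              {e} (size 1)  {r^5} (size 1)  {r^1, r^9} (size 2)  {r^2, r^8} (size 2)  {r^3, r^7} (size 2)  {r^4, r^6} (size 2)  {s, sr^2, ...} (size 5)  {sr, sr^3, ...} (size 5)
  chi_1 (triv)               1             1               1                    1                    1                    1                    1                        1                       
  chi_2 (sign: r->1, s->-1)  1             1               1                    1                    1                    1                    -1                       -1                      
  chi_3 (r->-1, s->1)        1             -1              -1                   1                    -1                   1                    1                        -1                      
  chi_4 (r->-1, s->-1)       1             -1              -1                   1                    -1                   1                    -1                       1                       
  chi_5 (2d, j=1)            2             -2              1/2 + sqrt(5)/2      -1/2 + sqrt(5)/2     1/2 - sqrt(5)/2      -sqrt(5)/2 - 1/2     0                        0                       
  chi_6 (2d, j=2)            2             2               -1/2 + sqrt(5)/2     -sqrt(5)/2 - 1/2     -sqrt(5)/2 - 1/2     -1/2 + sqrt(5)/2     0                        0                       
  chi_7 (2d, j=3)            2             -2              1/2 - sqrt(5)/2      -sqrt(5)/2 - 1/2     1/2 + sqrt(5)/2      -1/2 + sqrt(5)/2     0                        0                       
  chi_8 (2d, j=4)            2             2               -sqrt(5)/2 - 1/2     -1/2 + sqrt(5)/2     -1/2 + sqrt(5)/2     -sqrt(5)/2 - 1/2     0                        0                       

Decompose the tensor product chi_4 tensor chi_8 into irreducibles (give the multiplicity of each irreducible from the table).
chi_4 tensor chi_8 = chi_5 (all other irreducibles have multiplicity 0).

Proof sketch: The character of a tensor product is the pointwise product (chi_4 * chi_8)(C) = chi_4(C) * chi_8(C):
  {e}: (1)*(2), {r^5}: (-1)*(2), {r^1, r^9}: (-1)*(-sqrt(5)/2 - 1/2), {r^2, r^8}: (1)*(-1/2 + sqrt(5)/2), {r^3, r^7}: (-1)*(-1/2 + sqrt(5)/2), {r^4, r^6}: (1)*(-sqrt(5)/2 - 1/2), {s, sr^2, ...}: (-1)*(0), {sr, sr^3, ...}: (1)*(0)
so (chi_4 * chi_8) takes values
  {e} -> 2, {r^5} -> -2, {r^1, r^9} -> 1/2 + sqrt(5)/2, {r^2, r^8} -> -1/2 + sqrt(5)/2, {r^3, r^7} -> 1/2 - sqrt(5)/2, {r^4, r^6} -> -sqrt(5)/2 - 1/2, {s, sr^2, ...} -> 0, {sr, sr^3, ...} -> 0.
Now take the inner product of this character with each irreducible chi from the table, <chi_4*chi_8, chi> = (1/20) sum_C |C| (chi_4*chi_8)(C) conj(chi(C)):
  <chi_4*chi_8, chi_1> = (1/20)[1*(2)*conj(1) + 1*(-2)*conj(1) + 2*(1/2 + sqrt(5)/2)*conj(1) + 2*(-1/2 + sqrt(5)/2)*conj(1) + 2*(1/2 - sqrt(5)/2)*conj(1) + 2*(-sqrt(5)/2 - 1/2)*conj(1) + 5*(0)*conj(1) + 5*(0)*conj(1)]
      = (1/20)[(2) + (-2) + (1 + sqrt(5)) + (-1 + sqrt(5)) + (1 - sqrt(5)) + (-sqrt(5) - 1) + (0) + (0)] = 0/20 = 0
  <chi_4*chi_8, chi_2> = (1/20)[1*(2)*conj(1) + 1*(-2)*conj(1) + 2*(1/2 + sqrt(5)/2)*conj(1) + 2*(-1/2 + sqrt(5)/2)*conj(1) + 2*(1/2 - sqrt(5)/2)*conj(1) + 2*(-sqrt(5)/2 - 1/2)*conj(1) + 5*(0)*conj(-1) + 5*(0)*conj(-1)]
      = (1/20)[(2) + (-2) + (1 + sqrt(5)) + (-1 + sqrt(5)) + (1 - sqrt(5)) + (-sqrt(5) - 1) + (0) + (0)] = 0/20 = 0
  <chi_4*chi_8, chi_3> = (1/20)[1*(2)*conj(1) + 1*(-2)*conj(-1) + 2*(1/2 + sqrt(5)/2)*conj(-1) + 2*(-1/2 + sqrt(5)/2)*conj(1) + 2*(1/2 - sqrt(5)/2)*conj(-1) + 2*(-sqrt(5)/2 - 1/2)*conj(1) + 5*(0)*conj(1) + 5*(0)*conj(-1)]
      = (1/20)[(2) + (2) + (-sqrt(5) - 1) + (-1 + sqrt(5)) + (-1 + sqrt(5)) + (-sqrt(5) - 1) + (0) + (0)] = 0/20 = 0
  <chi_4*chi_8, chi_4> = (1/20)[1*(2)*conj(1) + 1*(-2)*conj(-1) + 2*(1/2 + sqrt(5)/2)*conj(-1) + 2*(-1/2 + sqrt(5)/2)*conj(1) + 2*(1/2 - sqrt(5)/2)*conj(-1) + 2*(-sqrt(5)/2 - 1/2)*conj(1) + 5*(0)*conj(-1) + 5*(0)*conj(1)]
      = (1/20)[(2) + (2) + (-sqrt(5) - 1) + (-1 + sqrt(5)) + (-1 + sqrt(5)) + (-sqrt(5) - 1) + (0) + (0)] = 0/20 = 0
  <chi_4*chi_8, chi_5> = (1/20)[1*(2)*conj(2) + 1*(-2)*conj(-2) + 2*(1/2 + sqrt(5)/2)*conj(1/2 + sqrt(5)/2) + 2*(-1/2 + sqrt(5)/2)*conj(-1/2 + sqrt(5)/2) + 2*(1/2 - sqrt(5)/2)*conj(1/2 - sqrt(5)/2) + 2*(-sqrt(5)/2 - 1/2)*conj(-sqrt(5)/2 - 1/2) + 5*(0)*conj(0) + 5*(0)*conj(0)]
      = (1/20)[(4) + (4) + (sqrt(5) + 3) + (3 - sqrt(5)) + (3 - sqrt(5)) + (sqrt(5) + 3) + (0) + (0)] = 20/20 = 1
  <chi_4*chi_8, chi_6> = (1/20)[1*(2)*conj(2) + 1*(-2)*conj(2) + 2*(1/2 + sqrt(5)/2)*conj(-1/2 + sqrt(5)/2) + 2*(-1/2 + sqrt(5)/2)*conj(-sqrt(5)/2 - 1/2) + 2*(1/2 - sqrt(5)/2)*conj(-sqrt(5)/2 - 1/2) + 2*(-sqrt(5)/2 - 1/2)*conj(-1/2 + sqrt(5)/2) + 5*(0)*conj(0) + 5*(0)*conj(0)]
      = (1/20)[(4) + (-4) + (2) + (-2) + (2) + (-2) + (0) + (0)] = 0/20 = 0
  <chi_4*chi_8, chi_7> = (1/20)[1*(2)*conj(2) + 1*(-2)*conj(-2) + 2*(1/2 + sqrt(5)/2)*conj(1/2 - sqrt(5)/2) + 2*(-1/2 + sqrt(5)/2)*conj(-sqrt(5)/2 - 1/2) + 2*(1/2 - sqrt(5)/2)*conj(1/2 + sqrt(5)/2) + 2*(-sqrt(5)/2 - 1/2)*conj(-1/2 + sqrt(5)/2) + 5*(0)*conj(0) + 5*(0)*conj(0)]
      = (1/20)[(4) + (4) + (-2) + (-2) + (-2) + (-2) + (0) + (0)] = 0/20 = 0
  <chi_4*chi_8, chi_8> = (1/20)[1*(2)*conj(2) + 1*(-2)*conj(2) + 2*(1/2 + sqrt(5)/2)*conj(-sqrt(5)/2 - 1/2) + 2*(-1/2 + sqrt(5)/2)*conj(-1/2 + sqrt(5)/2) + 2*(1/2 - sqrt(5)/2)*conj(-1/2 + sqrt(5)/2) + 2*(-sqrt(5)/2 - 1/2)*conj(-sqrt(5)/2 - 1/2) + 5*(0)*conj(0) + 5*(0)*conj(0)]
      = (1/20)[(4) + (-4) + (-3 - sqrt(5)) + (3 - sqrt(5)) + (-3 + sqrt(5)) + (sqrt(5) + 3) + (0) + (0)] = 0/20 = 0
Hence the multiplicities are chi_5: 1. Dimension check: dim(chi_4)*dim(chi_8) = 1*2 = 2 and sum (mult * dim) = 1*2 = 2.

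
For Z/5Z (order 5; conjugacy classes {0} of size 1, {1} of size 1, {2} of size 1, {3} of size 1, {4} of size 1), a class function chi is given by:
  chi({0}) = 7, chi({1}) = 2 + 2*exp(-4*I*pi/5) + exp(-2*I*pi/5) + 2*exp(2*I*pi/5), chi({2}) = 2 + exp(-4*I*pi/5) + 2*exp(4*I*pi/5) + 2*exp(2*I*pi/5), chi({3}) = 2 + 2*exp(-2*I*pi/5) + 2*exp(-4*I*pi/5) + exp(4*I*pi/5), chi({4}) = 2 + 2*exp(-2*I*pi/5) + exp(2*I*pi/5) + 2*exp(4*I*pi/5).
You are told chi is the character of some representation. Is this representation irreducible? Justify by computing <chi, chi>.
Not irreducible (reducible): <chi, chi> = 13 > 1.

Reasoning: <chi, chi> = (1/|G|) sum_C |C| * |chi(C)|^2 = (1/5)[1*|7|^2 + 1*|2 + 2*exp(-4*I*pi/5) + exp(-2*I*pi/5) + 2*exp(2*I*pi/5)|^2 + 1*|2 + exp(-4*I*pi/5) + 2*exp(4*I*pi/5) + 2*exp(2*I*pi/5)|^2 + 1*|2 + 2*exp(-2*I*pi/5) + 2*exp(-4*I*pi/5) + exp(4*I*pi/5)|^2 + 1*|2 + 2*exp(-2*I*pi/5) + exp(2*I*pi/5) + 2*exp(4*I*pi/5)|^2]
  = (1/5)[(49) + (13 + 8*exp(-2*I*pi/5) + 10*exp(-4*I*pi/5) + 10*exp(4*I*pi/5) + 8*exp(2*I*pi/5)) + (13 + 10*exp(-2*I*pi/5) + 8*exp(-4*I*pi/5) + 8*exp(4*I*pi/5) + 10*exp(2*I*pi/5)) + (13 + 10*exp(-2*I*pi/5) + 8*exp(-4*I*pi/5) + 8*exp(4*I*pi/5) + 10*exp(2*I*pi/5)) + (13 + 8*exp(-2*I*pi/5) + 10*exp(-4*I*pi/5) + 10*exp(4*I*pi/5) + 8*exp(2*I*pi/5))] = 65/5 = 13.
(Exp terms are combined using exp(i*s)*conj(exp(i*t)) = exp(i*(s-t)), and sums of them are collapsed using the identity that for every m > 1 the m distinct m-th roots of unity sum to 0, e.g. 1 + exp(2*I*pi/3) + exp(-2*I*pi/3) = 0.)
A character is irreducible iff <chi, chi> = 1, so this representation is reducible.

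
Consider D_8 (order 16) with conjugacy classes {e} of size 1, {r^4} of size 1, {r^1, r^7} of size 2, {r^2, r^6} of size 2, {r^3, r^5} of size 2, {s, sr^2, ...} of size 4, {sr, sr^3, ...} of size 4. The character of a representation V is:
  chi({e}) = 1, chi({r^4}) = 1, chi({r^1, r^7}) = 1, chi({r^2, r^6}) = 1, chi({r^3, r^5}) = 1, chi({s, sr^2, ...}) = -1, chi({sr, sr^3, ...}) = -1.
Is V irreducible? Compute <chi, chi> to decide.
Irreducible: <chi, chi> = 1.

Argument: <chi, chi> = (1/|G|) sum_C |C| * |chi(C)|^2 = (1/16)[1*|1|^2 + 1*|1|^2 + 2*|1|^2 + 2*|1|^2 + 2*|1|^2 + 4*|-1|^2 + 4*|-1|^2]
  = (1/16)[(1) + (1) + (2) + (2) + (2) + (4) + (4)] = 16/16 = 1.
A character is irreducible iff <chi, chi> = 1, so this representation is irreducible.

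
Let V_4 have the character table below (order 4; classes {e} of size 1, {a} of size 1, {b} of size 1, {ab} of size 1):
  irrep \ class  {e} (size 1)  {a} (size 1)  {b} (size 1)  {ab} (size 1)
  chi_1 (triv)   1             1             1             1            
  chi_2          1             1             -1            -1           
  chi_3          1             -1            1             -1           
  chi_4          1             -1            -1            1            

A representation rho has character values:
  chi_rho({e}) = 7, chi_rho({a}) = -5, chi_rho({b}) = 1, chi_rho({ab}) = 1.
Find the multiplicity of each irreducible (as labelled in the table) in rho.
Multiplicities: chi_1: 1, chi_2: 0, chi_3: 3, chi_4: 3.

Details: Use <chi_rho, chi> = (1/|G|) sum_C |C| * chi_rho(C) * conj(chi(C)) with |G| = 4 for each irreducible chi in the table:
  <chi_rho, chi_1> = (1/4)[1*(7)*conj(1) + 1*(-5)*conj(1) + 1*(1)*conj(1) + 1*(1)*conj(1)]
      = (1/4)[(7) + (-5) + (1) + (1)] = 4/4 = 1
  <chi_rho, chi_2> = (1/4)[1*(7)*conj(1) + 1*(-5)*conj(1) + 1*(1)*conj(-1) + 1*(1)*conj(-1)]
      = (1/4)[(7) + (-5) + (-1) + (-1)] = 0/4 = 0
  <chi_rho, chi_3> = (1/4)[1*(7)*conj(1) + 1*(-5)*conj(-1) + 1*(1)*conj(1) + 1*(1)*conj(-1)]
      = (1/4)[(7) + (5) + (1) + (-1)] = 12/4 = 3
  <chi_rho, chi_4> = (1/4)[1*(7)*conj(1) + 1*(-5)*conj(-1) + 1*(1)*conj(-1) + 1*(1)*conj(1)]
      = (1/4)[(7) + (5) + (-1) + (1)] = 12/4 = 3
Dimension check: dim(rho) = sum (mult * dim) = 1*1 + 0*1 + 3*1 + 3*1 = 7 = chi_rho(e) = 7.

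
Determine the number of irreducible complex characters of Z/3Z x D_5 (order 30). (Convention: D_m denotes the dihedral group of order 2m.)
12

Explanation: The number of irreducible complex representations of a finite group equals its number of conjugacy classes. For a direct product, #classes(G x H) = #classes(G) * #classes(H). Z/3Z has 3 classes (abelian), D_5 has 4 classes, so 3 * 4 = 12, so Z/3Z x D_5 (order 30) has exactly 12 irreducible complex representations.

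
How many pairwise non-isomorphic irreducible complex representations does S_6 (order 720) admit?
11

The number of irreducible complex representations of a finite group equals its number of conjugacy classes. Conjugacy classes in S_6 correspond to cycle types, i.e. partitions of 6; there are p(6) = 11 of them, so S_6 (order 720) has exactly 11 irreducible complex representations.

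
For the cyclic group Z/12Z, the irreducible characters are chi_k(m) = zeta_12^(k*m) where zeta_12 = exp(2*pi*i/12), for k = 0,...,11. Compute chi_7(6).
chi_7(6) = zeta_12^42 = -1

Proof sketch: chi_7(6) = zeta_12^(7*6) = zeta_12^42. Since zeta_12^12 = 1, this equals zeta_12^6 = exp(2*pi*i*6/12) = -1.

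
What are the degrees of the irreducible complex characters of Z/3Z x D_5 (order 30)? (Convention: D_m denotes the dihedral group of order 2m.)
Dimensions: 1, 1, 1, 1, 1, 1, 2, 2, 2, 2, 2, 2

Why: There are 12 irreducibles (= number of conjugacy classes). Their dimensions d_i satisfy sum d_i^2 = |G| = 30: 1 + 1 + 1 + 1 + 1 + 1 + 4 + 4 + 4 + 4 + 4 + 4 = 30. (For the product with Z/3Z: each of the 3 1-dim characters of Z/3Z tensors with each irrep of D_5, giving 3 copies of each D_5-dimension.)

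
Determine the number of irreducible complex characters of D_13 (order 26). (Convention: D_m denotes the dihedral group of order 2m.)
8

Derivation: The number of irreducible complex representations of a finite group equals its number of conjugacy classes. D_13 has 8 conjugacy classes ((n+3)/2 for n odd), so D_13 (order 26) has exactly 8 irreducible complex representations.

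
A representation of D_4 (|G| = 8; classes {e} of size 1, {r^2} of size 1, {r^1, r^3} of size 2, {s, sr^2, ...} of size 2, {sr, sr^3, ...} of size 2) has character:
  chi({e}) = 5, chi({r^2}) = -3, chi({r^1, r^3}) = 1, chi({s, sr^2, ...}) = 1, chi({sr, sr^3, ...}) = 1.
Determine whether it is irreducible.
Not irreducible (reducible): <chi, chi> = 5 > 1.

Argument: <chi, chi> = (1/|G|) sum_C |C| * |chi(C)|^2 = (1/8)[1*|5|^2 + 1*|-3|^2 + 2*|1|^2 + 2*|1|^2 + 2*|1|^2]
  = (1/8)[(25) + (9) + (2) + (2) + (2)] = 40/8 = 5.
A character is irreducible iff <chi, chi> = 1, so this representation is reducible.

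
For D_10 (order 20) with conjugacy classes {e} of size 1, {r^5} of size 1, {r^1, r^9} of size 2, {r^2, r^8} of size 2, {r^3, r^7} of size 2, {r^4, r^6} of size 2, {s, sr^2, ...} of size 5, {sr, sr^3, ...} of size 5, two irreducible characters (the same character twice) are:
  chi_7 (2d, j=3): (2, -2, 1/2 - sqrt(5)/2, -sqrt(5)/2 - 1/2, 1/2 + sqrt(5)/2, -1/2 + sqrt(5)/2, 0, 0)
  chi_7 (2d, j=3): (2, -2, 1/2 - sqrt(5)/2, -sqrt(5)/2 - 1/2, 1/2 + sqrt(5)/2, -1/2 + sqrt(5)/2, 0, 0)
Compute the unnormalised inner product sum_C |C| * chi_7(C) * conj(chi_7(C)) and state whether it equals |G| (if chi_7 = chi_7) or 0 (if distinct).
Sum = 20 = |G| = 20; so <chi_7, chi_7> = 1 (norm-1 confirms irreducibility).

Argument: Compute term by term over conjugacy classes (|C| * chi_7(C) * conj(chi_7(C))):
  1*(2)*conj(2) + 1*(-2)*conj(-2) + 2*(1/2 - sqrt(5)/2)*conj(1/2 - sqrt(5)/2) + 2*(-sqrt(5)/2 - 1/2)*conj(-sqrt(5)/2 - 1/2) + 2*(1/2 + sqrt(5)/2)*conj(1/2 + sqrt(5)/2) + 2*(-1/2 + sqrt(5)/2)*conj(-1/2 + sqrt(5)/2) + 5*(0)*conj(0) + 5*(0)*conj(0)
  = (4) + (4) + (3 - sqrt(5)) + (sqrt(5) + 3) + (sqrt(5) + 3) + (3 - sqrt(5)) + (0) + (0)
  = 20.
Dividing by |G| = 20 gives 20/20 = 1, matching the row-orthogonality relation <chi_7, chi_7> = [chi_7 = chi_7].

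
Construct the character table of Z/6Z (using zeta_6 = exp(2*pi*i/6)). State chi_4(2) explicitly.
Character table of Z/6Z (irreps indexed chi_0,...,chi_5 with chi_k(m) = zeta_6^(k*m), zeta_6 = exp(2*pi*i/6)):
  irrep \ class  {0} (size 1)  {1} (size 1)    {2} (size 1)    {3} (size 1)  {4} (size 1)    {5} (size 1)  
  chi_0          1             1               1               1             1               1             
  chi_1          1             exp(I*pi/3)     exp(2*I*pi/3)   -1            exp(-2*I*pi/3)  exp(-I*pi/3)  
  chi_2          1             exp(2*I*pi/3)   exp(-2*I*pi/3)  1             exp(2*I*pi/3)   exp(-2*I*pi/3)
  chi_3          1             -1              1               -1            1               -1            
  chi_4          1             exp(-2*I*pi/3)  exp(2*I*pi/3)   1             exp(-2*I*pi/3)  exp(2*I*pi/3) 
  chi_5          1             exp(-I*pi/3)    exp(-2*I*pi/3)  -1            exp(2*I*pi/3)   exp(I*pi/3)   

Spot check: chi_4(2) = zeta_6^(4*2) = zeta_6^8 = exp(2*I*pi/3).

Z/6Z is abelian, so all 6 irreducible complex representations are 1-dimensional. They are given by chi_k(m) = zeta_6^(k*m) for k = 0,...,5. Row orthogonality: sum_m chi_k(m) conj(chi_l(m)) = 6 * [k = l].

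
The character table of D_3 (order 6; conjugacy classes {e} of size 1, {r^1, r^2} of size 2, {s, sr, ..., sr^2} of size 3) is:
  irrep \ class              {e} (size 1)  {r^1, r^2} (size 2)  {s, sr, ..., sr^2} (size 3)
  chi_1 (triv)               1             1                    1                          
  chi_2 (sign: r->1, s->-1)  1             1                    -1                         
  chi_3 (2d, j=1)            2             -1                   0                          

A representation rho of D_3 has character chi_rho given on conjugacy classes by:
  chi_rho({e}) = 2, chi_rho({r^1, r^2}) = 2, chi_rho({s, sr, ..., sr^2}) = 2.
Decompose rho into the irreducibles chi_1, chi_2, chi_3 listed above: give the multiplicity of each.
Multiplicities: chi_1: 2, chi_2: 0, chi_3: 0.

Proof sketch: Use <chi_rho, chi> = (1/|G|) sum_C |C| * chi_rho(C) * conj(chi(C)) with |G| = 6 for each irreducible chi in the table:
  <chi_rho, chi_1> = (1/6)[1*(2)*conj(1) + 2*(2)*conj(1) + 3*(2)*conj(1)]
      = (1/6)[(2) + (4) + (6)] = 12/6 = 2
  <chi_rho, chi_2> = (1/6)[1*(2)*conj(1) + 2*(2)*conj(1) + 3*(2)*conj(-1)]
      = (1/6)[(2) + (4) + (-6)] = 0/6 = 0
  <chi_rho, chi_3> = (1/6)[1*(2)*conj(2) + 2*(2)*conj(-1) + 3*(2)*conj(0)]
      = (1/6)[(4) + (-4) + (0)] = 0/6 = 0
Dimension check: dim(rho) = sum (mult * dim) = 2*1 + 0*1 + 0*2 = 2 = chi_rho(e) = 2.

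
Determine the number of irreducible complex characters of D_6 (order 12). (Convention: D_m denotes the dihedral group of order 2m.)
6

Reasoning: The number of irreducible complex representations of a finite group equals its number of conjugacy classes. D_6 has 6 conjugacy classes (n/2 + 3 for n even), so D_6 (order 12) has exactly 6 irreducible complex representations.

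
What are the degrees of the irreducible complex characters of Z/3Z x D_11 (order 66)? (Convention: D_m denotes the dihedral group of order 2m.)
Dimensions: 1, 1, 1, 1, 1, 1, 2, 2, 2, 2, 2, 2, 2, 2, 2, 2, 2, 2, 2, 2, 2

Why: There are 21 irreducibles (= number of conjugacy classes). Their dimensions d_i satisfy sum d_i^2 = |G| = 66: 1 + 1 + 1 + 1 + 1 + 1 + 4 + 4 + 4 + 4 + 4 + 4 + 4 + 4 + 4 + 4 + 4 + 4 + 4 + 4 + 4 = 66. (For the product with Z/3Z: each of the 3 1-dim characters of Z/3Z tensors with each irrep of D_11, giving 3 copies of each D_11-dimension.)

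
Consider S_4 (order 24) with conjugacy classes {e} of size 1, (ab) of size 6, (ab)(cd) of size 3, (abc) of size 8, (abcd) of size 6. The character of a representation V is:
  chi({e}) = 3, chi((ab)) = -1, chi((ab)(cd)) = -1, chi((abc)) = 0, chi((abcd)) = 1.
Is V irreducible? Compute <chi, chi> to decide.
Irreducible: <chi, chi> = 1.

Argument: <chi, chi> = (1/|G|) sum_C |C| * |chi(C)|^2 = (1/24)[1*|3|^2 + 6*|-1|^2 + 3*|-1|^2 + 8*|0|^2 + 6*|1|^2]
  = (1/24)[(9) + (6) + (3) + (0) + (6)] = 24/24 = 1.
A character is irreducible iff <chi, chi> = 1, so this representation is irreducible.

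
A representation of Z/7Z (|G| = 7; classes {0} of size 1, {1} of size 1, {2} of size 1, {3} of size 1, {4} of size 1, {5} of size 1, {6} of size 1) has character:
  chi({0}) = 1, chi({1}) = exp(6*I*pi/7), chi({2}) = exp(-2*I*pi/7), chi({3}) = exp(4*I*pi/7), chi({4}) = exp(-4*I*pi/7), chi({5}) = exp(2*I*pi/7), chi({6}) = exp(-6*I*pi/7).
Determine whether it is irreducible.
Irreducible: <chi, chi> = 1.

Explanation: <chi, chi> = (1/|G|) sum_C |C| * |chi(C)|^2 = (1/7)[1*|1|^2 + 1*|exp(6*I*pi/7)|^2 + 1*|exp(-2*I*pi/7)|^2 + 1*|exp(4*I*pi/7)|^2 + 1*|exp(-4*I*pi/7)|^2 + 1*|exp(2*I*pi/7)|^2 + 1*|exp(-6*I*pi/7)|^2]
  = (1/7)[(1) + (1) + (1) + (1) + (1) + (1) + (1)] = 7/7 = 1.
(Exp terms are combined using exp(i*s)*conj(exp(i*t)) = exp(i*(s-t)), and sums of them are collapsed using the identity that for every m > 1 the m distinct m-th roots of unity sum to 0, e.g. 1 + exp(2*I*pi/3) + exp(-2*I*pi/3) = 0.)
A character is irreducible iff <chi, chi> = 1, so this representation is irreducible.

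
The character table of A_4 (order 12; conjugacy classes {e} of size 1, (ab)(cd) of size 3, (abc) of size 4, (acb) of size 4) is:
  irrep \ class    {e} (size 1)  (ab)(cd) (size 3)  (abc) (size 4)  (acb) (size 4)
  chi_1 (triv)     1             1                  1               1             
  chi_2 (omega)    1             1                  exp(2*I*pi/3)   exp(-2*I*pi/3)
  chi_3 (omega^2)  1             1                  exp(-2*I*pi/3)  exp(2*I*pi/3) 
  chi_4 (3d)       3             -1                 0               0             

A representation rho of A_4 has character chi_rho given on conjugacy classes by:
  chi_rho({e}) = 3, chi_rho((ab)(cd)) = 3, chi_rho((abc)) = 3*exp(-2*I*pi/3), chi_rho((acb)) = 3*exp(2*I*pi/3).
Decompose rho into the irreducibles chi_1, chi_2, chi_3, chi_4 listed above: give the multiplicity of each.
Multiplicities: chi_1: 0, chi_2: 0, chi_3: 3, chi_4: 0.

Argument: Use <chi_rho, chi> = (1/|G|) sum_C |C| * chi_rho(C) * conj(chi(C)) with |G| = 12 for each irreducible chi in the table:
  <chi_rho, chi_1> = (1/12)[1*(3)*conj(1) + 3*(3)*conj(1) + 4*(3*exp(-2*I*pi/3))*conj(1) + 4*(3*exp(2*I*pi/3))*conj(1)]
      = (1/12)[(3) + (9) + (12*exp(-2*I*pi/3)) + (12*exp(2*I*pi/3))] = 0/12 = 0
  <chi_rho, chi_2> = (1/12)[1*(3)*conj(1) + 3*(3)*conj(1) + 4*(3*exp(-2*I*pi/3))*conj(exp(2*I*pi/3)) + 4*(3*exp(2*I*pi/3))*conj(exp(-2*I*pi/3))]
      = (1/12)[(3) + (9) + (12*exp(2*I*pi/3)) + (12*exp(-2*I*pi/3))] = 0/12 = 0
  <chi_rho, chi_3> = (1/12)[1*(3)*conj(1) + 3*(3)*conj(1) + 4*(3*exp(-2*I*pi/3))*conj(exp(-2*I*pi/3)) + 4*(3*exp(2*I*pi/3))*conj(exp(2*I*pi/3))]
      = (1/12)[(3) + (9) + (12) + (12)] = 36/12 = 3
  <chi_rho, chi_4> = (1/12)[1*(3)*conj(3) + 3*(3)*conj(-1) + 4*(3*exp(-2*I*pi/3))*conj(0) + 4*(3*exp(2*I*pi/3))*conj(0)]
      = (1/12)[(9) + (-9) + (0) + (0)] = 0/12 = 0
(Exp terms are combined using exp(i*s)*conj(exp(i*t)) = exp(i*(s-t)), and sums of them are collapsed using the identity that for every m > 1 the m distinct m-th roots of unity sum to 0, e.g. 1 + exp(2*I*pi/3) + exp(-2*I*pi/3) = 0.)
Dimension check: dim(rho) = sum (mult * dim) = 0*1 + 0*1 + 3*1 + 0*3 = 3 = chi_rho(e) = 3.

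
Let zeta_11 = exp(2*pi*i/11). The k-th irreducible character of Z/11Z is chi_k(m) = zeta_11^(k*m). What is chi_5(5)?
chi_5(5) = zeta_11^25 = exp(6*I*pi/11)

Argument: chi_5(5) = zeta_11^(5*5) = zeta_11^25. Since zeta_11^11 = 1, this equals zeta_11^3 = exp(2*pi*i*3/11) = exp(6*I*pi/11).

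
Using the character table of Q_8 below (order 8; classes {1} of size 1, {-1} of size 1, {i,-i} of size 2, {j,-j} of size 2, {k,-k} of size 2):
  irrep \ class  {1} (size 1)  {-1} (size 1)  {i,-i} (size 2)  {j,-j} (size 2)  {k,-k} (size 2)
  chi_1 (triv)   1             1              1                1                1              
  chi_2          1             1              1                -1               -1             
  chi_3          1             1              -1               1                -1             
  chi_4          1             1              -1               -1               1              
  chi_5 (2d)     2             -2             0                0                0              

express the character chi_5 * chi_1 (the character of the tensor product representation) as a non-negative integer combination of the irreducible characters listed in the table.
chi_5 tensor chi_1 = chi_5 (all other irreducibles have multiplicity 0).

Why: The character of a tensor product is the pointwise product (chi_5 * chi_1)(C) = chi_5(C) * chi_1(C):
  {1}: (2)*(1), {-1}: (-2)*(1), {i,-i}: (0)*(1), {j,-j}: (0)*(1), {k,-k}: (0)*(1)
so (chi_5 * chi_1) takes values
  {1} -> 2, {-1} -> -2, {i,-i} -> 0, {j,-j} -> 0, {k,-k} -> 0.
Now take the inner product of this character with each irreducible chi from the table, <chi_5*chi_1, chi> = (1/8) sum_C |C| (chi_5*chi_1)(C) conj(chi(C)):
  <chi_5*chi_1, chi_1> = (1/8)[1*(2)*conj(1) + 1*(-2)*conj(1) + 2*(0)*conj(1) + 2*(0)*conj(1) + 2*(0)*conj(1)]
      = (1/8)[(2) + (-2) + (0) + (0) + (0)] = 0/8 = 0
  <chi_5*chi_1, chi_2> = (1/8)[1*(2)*conj(1) + 1*(-2)*conj(1) + 2*(0)*conj(1) + 2*(0)*conj(-1) + 2*(0)*conj(-1)]
      = (1/8)[(2) + (-2) + (0) + (0) + (0)] = 0/8 = 0
  <chi_5*chi_1, chi_3> = (1/8)[1*(2)*conj(1) + 1*(-2)*conj(1) + 2*(0)*conj(-1) + 2*(0)*conj(1) + 2*(0)*conj(-1)]
      = (1/8)[(2) + (-2) + (0) + (0) + (0)] = 0/8 = 0
  <chi_5*chi_1, chi_4> = (1/8)[1*(2)*conj(1) + 1*(-2)*conj(1) + 2*(0)*conj(-1) + 2*(0)*conj(-1) + 2*(0)*conj(1)]
      = (1/8)[(2) + (-2) + (0) + (0) + (0)] = 0/8 = 0
  <chi_5*chi_1, chi_5> = (1/8)[1*(2)*conj(2) + 1*(-2)*conj(-2) + 2*(0)*conj(0) + 2*(0)*conj(0) + 2*(0)*conj(0)]
      = (1/8)[(4) + (4) + (0) + (0) + (0)] = 8/8 = 1
Hence the multiplicities are chi_5: 1. Dimension check: dim(chi_5)*dim(chi_1) = 2*1 = 2 and sum (mult * dim) = 1*2 = 2.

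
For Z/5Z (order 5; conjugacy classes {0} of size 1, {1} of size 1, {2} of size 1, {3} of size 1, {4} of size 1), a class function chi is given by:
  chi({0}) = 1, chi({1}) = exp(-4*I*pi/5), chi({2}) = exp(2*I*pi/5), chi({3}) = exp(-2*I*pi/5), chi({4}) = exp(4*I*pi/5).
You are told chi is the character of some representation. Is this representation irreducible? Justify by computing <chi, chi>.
Irreducible: <chi, chi> = 1.

<chi, chi> = (1/|G|) sum_C |C| * |chi(C)|^2 = (1/5)[1*|1|^2 + 1*|exp(-4*I*pi/5)|^2 + 1*|exp(2*I*pi/5)|^2 + 1*|exp(-2*I*pi/5)|^2 + 1*|exp(4*I*pi/5)|^2]
  = (1/5)[(1) + (1) + (1) + (1) + (1)] = 5/5 = 1.
(Exp terms are combined using exp(i*s)*conj(exp(i*t)) = exp(i*(s-t)), and sums of them are collapsed using the identity that for every m > 1 the m distinct m-th roots of unity sum to 0, e.g. 1 + exp(2*I*pi/3) + exp(-2*I*pi/3) = 0.)
A character is irreducible iff <chi, chi> = 1, so this representation is irreducible.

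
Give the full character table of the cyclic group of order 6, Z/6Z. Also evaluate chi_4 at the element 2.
Character table of Z/6Z (irreps indexed chi_0,...,chi_5 with chi_k(m) = zeta_6^(k*m), zeta_6 = exp(2*pi*i/6)):
  irrep \ class  {0} (size 1)  {1} (size 1)    {2} (size 1)    {3} (size 1)  {4} (size 1)    {5} (size 1)  
  chi_0          1             1               1               1             1               1             
  chi_1          1             exp(I*pi/3)     exp(2*I*pi/3)   -1            exp(-2*I*pi/3)  exp(-I*pi/3)  
  chi_2          1             exp(2*I*pi/3)   exp(-2*I*pi/3)  1             exp(2*I*pi/3)   exp(-2*I*pi/3)
  chi_3          1             -1              1               -1            1               -1            
  chi_4          1             exp(-2*I*pi/3)  exp(2*I*pi/3)   1             exp(-2*I*pi/3)  exp(2*I*pi/3) 
  chi_5          1             exp(-I*pi/3)    exp(-2*I*pi/3)  -1            exp(2*I*pi/3)   exp(I*pi/3)   

Spot check: chi_4(2) = zeta_6^(4*2) = zeta_6^8 = exp(2*I*pi/3).

Z/6Z is abelian, so all 6 irreducible complex representations are 1-dimensional. They are given by chi_k(m) = zeta_6^(k*m) for k = 0,...,5. Row orthogonality: sum_m chi_k(m) conj(chi_l(m)) = 6 * [k = l].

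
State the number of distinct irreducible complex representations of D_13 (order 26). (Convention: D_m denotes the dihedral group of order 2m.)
8

Proof sketch: The number of irreducible complex representations of a finite group equals its number of conjugacy classes. D_13 has 8 conjugacy classes ((n+3)/2 for n odd), so D_13 (order 26) has exactly 8 irreducible complex representations.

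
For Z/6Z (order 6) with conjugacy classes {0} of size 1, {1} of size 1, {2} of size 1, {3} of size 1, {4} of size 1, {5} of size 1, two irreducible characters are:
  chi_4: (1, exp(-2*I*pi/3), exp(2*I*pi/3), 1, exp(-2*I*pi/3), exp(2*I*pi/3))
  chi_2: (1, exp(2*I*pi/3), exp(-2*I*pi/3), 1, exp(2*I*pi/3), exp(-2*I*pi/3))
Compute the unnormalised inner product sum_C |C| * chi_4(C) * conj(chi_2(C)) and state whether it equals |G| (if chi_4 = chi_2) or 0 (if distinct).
Sum = 0; so <chi_4, chi_2> = 0 (distinct irreducibles are orthogonal).

Reasoning: Compute term by term over conjugacy classes (|C| * chi_4(C) * conj(chi_2(C))):
  1*(1)*conj(1) + 1*(exp(-2*I*pi/3))*conj(exp(2*I*pi/3)) + 1*(exp(2*I*pi/3))*conj(exp(-2*I*pi/3)) + 1*(1)*conj(1) + 1*(exp(-2*I*pi/3))*conj(exp(2*I*pi/3)) + 1*(exp(2*I*pi/3))*conj(exp(-2*I*pi/3))
  = (1) + (exp(2*I*pi/3)) + (exp(-2*I*pi/3)) + (1) + (exp(2*I*pi/3)) + (exp(-2*I*pi/3))
  = 0.
(Exp terms are combined using exp(i*s)*conj(exp(i*t)) = exp(i*(s-t)), and sums of them are collapsed using the identity that for every m > 1 the m distinct m-th roots of unity sum to 0, e.g. 1 + exp(2*I*pi/3) + exp(-2*I*pi/3) = 0.)
Dividing by |G| = 6 gives 0/6 = 0, matching the row-orthogonality relation <chi_4, chi_2> = [chi_4 = chi_2].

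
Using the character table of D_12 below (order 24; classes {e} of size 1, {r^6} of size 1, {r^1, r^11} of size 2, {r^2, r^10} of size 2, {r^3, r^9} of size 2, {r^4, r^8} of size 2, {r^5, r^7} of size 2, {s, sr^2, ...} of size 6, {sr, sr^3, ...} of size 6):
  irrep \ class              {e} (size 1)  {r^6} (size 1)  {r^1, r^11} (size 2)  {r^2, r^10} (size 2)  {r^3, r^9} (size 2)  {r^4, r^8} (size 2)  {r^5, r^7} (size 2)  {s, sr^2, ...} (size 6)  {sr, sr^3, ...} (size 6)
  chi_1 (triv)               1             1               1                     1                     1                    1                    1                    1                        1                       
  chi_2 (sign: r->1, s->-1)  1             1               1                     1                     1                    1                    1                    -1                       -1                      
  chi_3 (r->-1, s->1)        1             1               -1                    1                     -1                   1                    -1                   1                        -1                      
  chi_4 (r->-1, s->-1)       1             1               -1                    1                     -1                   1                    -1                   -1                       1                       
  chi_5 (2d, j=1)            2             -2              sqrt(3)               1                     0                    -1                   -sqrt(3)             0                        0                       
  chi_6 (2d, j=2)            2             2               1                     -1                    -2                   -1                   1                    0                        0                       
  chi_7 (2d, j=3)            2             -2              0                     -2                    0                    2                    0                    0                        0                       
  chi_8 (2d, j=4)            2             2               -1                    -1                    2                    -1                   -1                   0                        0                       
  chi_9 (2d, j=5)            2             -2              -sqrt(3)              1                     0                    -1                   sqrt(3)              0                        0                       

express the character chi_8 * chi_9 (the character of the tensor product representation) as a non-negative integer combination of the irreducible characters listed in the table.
chi_8 tensor chi_9 = chi_5 + chi_7 (all other irreducibles have multiplicity 0).

Argument: The character of a tensor product is the pointwise product (chi_8 * chi_9)(C) = chi_8(C) * chi_9(C):
  {e}: (2)*(2), {r^6}: (2)*(-2), {r^1, r^11}: (-1)*(-sqrt(3)), {r^2, r^10}: (-1)*(1), {r^3, r^9}: (2)*(0), {r^4, r^8}: (-1)*(-1), {r^5, r^7}: (-1)*(sqrt(3)), {s, sr^2, ...}: (0)*(0), {sr, sr^3, ...}: (0)*(0)
so (chi_8 * chi_9) takes values
  {e} -> 4, {r^6} -> -4, {r^1, r^11} -> sqrt(3), {r^2, r^10} -> -1, {r^3, r^9} -> 0, {r^4, r^8} -> 1, {r^5, r^7} -> -sqrt(3), {s, sr^2, ...} -> 0, {sr, sr^3, ...} -> 0.
Now take the inner product of this character with each irreducible chi from the table, <chi_8*chi_9, chi> = (1/24) sum_C |C| (chi_8*chi_9)(C) conj(chi(C)):
  <chi_8*chi_9, chi_1> = (1/24)[1*(4)*conj(1) + 1*(-4)*conj(1) + 2*(sqrt(3))*conj(1) + 2*(-1)*conj(1) + 2*(0)*conj(1) + 2*(1)*conj(1) + 2*(-sqrt(3))*conj(1) + 6*(0)*conj(1) + 6*(0)*conj(1)]
      = (1/24)[(4) + (-4) + (2*sqrt(3)) + (-2) + (0) + (2) + (-2*sqrt(3)) + (0) + (0)] = 0/24 = 0
  <chi_8*chi_9, chi_2> = (1/24)[1*(4)*conj(1) + 1*(-4)*conj(1) + 2*(sqrt(3))*conj(1) + 2*(-1)*conj(1) + 2*(0)*conj(1) + 2*(1)*conj(1) + 2*(-sqrt(3))*conj(1) + 6*(0)*conj(-1) + 6*(0)*conj(-1)]
      = (1/24)[(4) + (-4) + (2*sqrt(3)) + (-2) + (0) + (2) + (-2*sqrt(3)) + (0) + (0)] = 0/24 = 0
  <chi_8*chi_9, chi_3> = (1/24)[1*(4)*conj(1) + 1*(-4)*conj(1) + 2*(sqrt(3))*conj(-1) + 2*(-1)*conj(1) + 2*(0)*conj(-1) + 2*(1)*conj(1) + 2*(-sqrt(3))*conj(-1) + 6*(0)*conj(1) + 6*(0)*conj(-1)]
      = (1/24)[(4) + (-4) + (-2*sqrt(3)) + (-2) + (0) + (2) + (2*sqrt(3)) + (0) + (0)] = 0/24 = 0
  <chi_8*chi_9, chi_4> = (1/24)[1*(4)*conj(1) + 1*(-4)*conj(1) + 2*(sqrt(3))*conj(-1) + 2*(-1)*conj(1) + 2*(0)*conj(-1) + 2*(1)*conj(1) + 2*(-sqrt(3))*conj(-1) + 6*(0)*conj(-1) + 6*(0)*conj(1)]
      = (1/24)[(4) + (-4) + (-2*sqrt(3)) + (-2) + (0) + (2) + (2*sqrt(3)) + (0) + (0)] = 0/24 = 0
  <chi_8*chi_9, chi_5> = (1/24)[1*(4)*conj(2) + 1*(-4)*conj(-2) + 2*(sqrt(3))*conj(sqrt(3)) + 2*(-1)*conj(1) + 2*(0)*conj(0) + 2*(1)*conj(-1) + 2*(-sqrt(3))*conj(-sqrt(3)) + 6*(0)*conj(0) + 6*(0)*conj(0)]
      = (1/24)[(8) + (8) + (6) + (-2) + (0) + (-2) + (6) + (0) + (0)] = 24/24 = 1
  <chi_8*chi_9, chi_6> = (1/24)[1*(4)*conj(2) + 1*(-4)*conj(2) + 2*(sqrt(3))*conj(1) + 2*(-1)*conj(-1) + 2*(0)*conj(-2) + 2*(1)*conj(-1) + 2*(-sqrt(3))*conj(1) + 6*(0)*conj(0) + 6*(0)*conj(0)]
      = (1/24)[(8) + (-8) + (2*sqrt(3)) + (2) + (0) + (-2) + (-2*sqrt(3)) + (0) + (0)] = 0/24 = 0
  <chi_8*chi_9, chi_7> = (1/24)[1*(4)*conj(2) + 1*(-4)*conj(-2) + 2*(sqrt(3))*conj(0) + 2*(-1)*conj(-2) + 2*(0)*conj(0) + 2*(1)*conj(2) + 2*(-sqrt(3))*conj(0) + 6*(0)*conj(0) + 6*(0)*conj(0)]
      = (1/24)[(8) + (8) + (0) + (4) + (0) + (4) + (0) + (0) + (0)] = 24/24 = 1
  <chi_8*chi_9, chi_8> = (1/24)[1*(4)*conj(2) + 1*(-4)*conj(2) + 2*(sqrt(3))*conj(-1) + 2*(-1)*conj(-1) + 2*(0)*conj(2) + 2*(1)*conj(-1) + 2*(-sqrt(3))*conj(-1) + 6*(0)*conj(0) + 6*(0)*conj(0)]
      = (1/24)[(8) + (-8) + (-2*sqrt(3)) + (2) + (0) + (-2) + (2*sqrt(3)) + (0) + (0)] = 0/24 = 0
  <chi_8*chi_9, chi_9> = (1/24)[1*(4)*conj(2) + 1*(-4)*conj(-2) + 2*(sqrt(3))*conj(-sqrt(3)) + 2*(-1)*conj(1) + 2*(0)*conj(0) + 2*(1)*conj(-1) + 2*(-sqrt(3))*conj(sqrt(3)) + 6*(0)*conj(0) + 6*(0)*conj(0)]
      = (1/24)[(8) + (8) + (-6) + (-2) + (0) + (-2) + (-6) + (0) + (0)] = 0/24 = 0
Hence the multiplicities are chi_5: 1, chi_7: 1. Dimension check: dim(chi_8)*dim(chi_9) = 2*2 = 4 and sum (mult * dim) = 1*2 + 1*2 = 4.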